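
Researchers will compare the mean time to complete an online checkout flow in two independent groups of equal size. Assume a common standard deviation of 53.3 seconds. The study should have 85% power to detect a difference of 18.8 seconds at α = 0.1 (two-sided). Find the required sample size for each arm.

For two equal groups, n per group = 2·((z_{α/2} + z_β)·σ/δ)².
z_{α/2} = 1.645; z_β = 1.036 (power 85%).
n = 2 × (2.681 × 53.3 / 18.8)² = 2 × 57.77 = 115.54
Round up: n = 116 per group.

116 per group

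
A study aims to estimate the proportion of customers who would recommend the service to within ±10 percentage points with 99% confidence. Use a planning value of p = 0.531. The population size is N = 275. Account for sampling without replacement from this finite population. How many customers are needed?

104

For a proportion with margin E = 0.1 at 99% confidence, z = 2.576.
n = p̂(1−p̂)(z/E)² = 0.531 × 0.469 × (2.576/0.1)² = 165.26 — call this n₀.
Finite-population correction with N = 275: n = n₀ / (1 + (n₀−1)/N) = 165.26 / 1.597 = 103.48
Round up: n = 104.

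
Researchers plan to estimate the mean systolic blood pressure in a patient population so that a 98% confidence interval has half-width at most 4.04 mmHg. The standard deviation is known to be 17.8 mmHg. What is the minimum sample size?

106

For a mean, the margin of error is E = z·σ/√n, so n = (zσ/E)².
At 98% confidence, z = 2.326.
n = (2.326 × 17.8 / 4.04)² = 105.03
Round up: n = 106.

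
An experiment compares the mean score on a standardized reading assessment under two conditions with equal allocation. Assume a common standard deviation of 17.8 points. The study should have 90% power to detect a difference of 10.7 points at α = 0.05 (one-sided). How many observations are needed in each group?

48 per group

For two equal groups, n per group = 2·((z_α + z_β)·σ/δ)².
z_α = 1.645; z_β = 1.282 (power 90%).
n = 2 × (2.927 × 17.8 / 10.7)² = 2 × 23.71 = 47.42
Round up: n = 48 per group.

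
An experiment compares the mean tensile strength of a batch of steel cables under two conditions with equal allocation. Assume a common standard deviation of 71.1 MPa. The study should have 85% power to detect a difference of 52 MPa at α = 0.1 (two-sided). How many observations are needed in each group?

27 per group

For two equal groups, n per group = 2·((z_{α/2} + z_β)·σ/δ)².
z_{α/2} = 1.645; z_β = 1.036 (power 85%).
n = 2 × (2.681 × 71.1 / 52)² = 2 × 13.44 = 26.88
Round up: n = 27 per group.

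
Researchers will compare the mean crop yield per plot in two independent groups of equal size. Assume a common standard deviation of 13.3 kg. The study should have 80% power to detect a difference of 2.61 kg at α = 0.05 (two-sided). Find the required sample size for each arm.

For two equal groups, n per group = 2·((z_{α/2} + z_β)·σ/δ)².
z_{α/2} = 1.960; z_β = 0.842 (power 80%).
n = 2 × (2.802 × 13.3 / 2.61)² = 2 × 203.87 = 407.74
Round up: n = 408 per group.

408 per group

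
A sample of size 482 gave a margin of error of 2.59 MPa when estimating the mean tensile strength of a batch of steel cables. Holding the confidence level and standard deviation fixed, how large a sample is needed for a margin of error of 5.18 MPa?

121

Margin of error scales as 1/√n, so n₂ = n₁·(E₁/E₂)².
n₂ = 482 × (2.59/5.18)² = 482 × 0.25 = 120.50
Round up: n₂ = 121.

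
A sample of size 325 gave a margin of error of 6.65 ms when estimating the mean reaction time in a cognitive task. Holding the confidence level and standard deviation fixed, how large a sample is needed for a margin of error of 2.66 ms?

Margin of error scales as 1/√n, so n₂ = n₁·(E₁/E₂)².
n₂ = 325 × (6.65/2.66)² = 325 × 6.25 = 2031.25
Round up: n₂ = 2032.

n = 2032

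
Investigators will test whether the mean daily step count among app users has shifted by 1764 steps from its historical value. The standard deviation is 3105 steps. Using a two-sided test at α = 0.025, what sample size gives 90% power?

n = 39

For a one-sample z-test, n = ((z_{α/2} + z_β)·σ/δ)².
z_{α/2} = 2.241 (two-sided α = 0.025); z_β = 1.282 (power 90% → β = 0.1).
n = (3.523 × 3105 / 1764)² = 38.45
Round up: n = 39.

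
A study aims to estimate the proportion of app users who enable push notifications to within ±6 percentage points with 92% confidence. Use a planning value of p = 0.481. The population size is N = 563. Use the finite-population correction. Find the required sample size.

n = 155

For a proportion with margin E = 0.06 at 92% confidence, z = 1.751.
n = p̂(1−p̂)(z/E)² = 0.481 × 0.519 × (1.751/0.06)² = 212.61 — call this n₀.
Finite-population correction with N = 563: n = n₀ / (1 + (n₀−1)/N) = 212.61 / 1.376 = 154.51
Round up: n = 155.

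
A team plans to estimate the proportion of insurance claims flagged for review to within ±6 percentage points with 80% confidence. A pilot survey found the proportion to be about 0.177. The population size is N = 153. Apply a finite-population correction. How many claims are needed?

For a proportion with margin E = 0.06 at 80% confidence, z = 1.282.
n = p̂(1−p̂)(z/E)² = 0.177 × 0.823 × (1.282/0.06)² = 66.50 — call this n₀.
Finite-population correction with N = 153: n = n₀ / (1 + (n₀−1)/N) = 66.50 / 1.428 = 46.57
Round up: n = 47.

n = 47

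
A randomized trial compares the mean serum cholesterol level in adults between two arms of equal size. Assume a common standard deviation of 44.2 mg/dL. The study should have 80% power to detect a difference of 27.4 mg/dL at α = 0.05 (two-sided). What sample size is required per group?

For two equal groups, n per group = 2·((z_{α/2} + z_β)·σ/δ)².
z_{α/2} = 1.960; z_β = 0.842 (power 80%).
n = 2 × (2.802 × 44.2 / 27.4)² = 2 × 20.43 = 40.86
Round up: n = 41 per group.

41 per group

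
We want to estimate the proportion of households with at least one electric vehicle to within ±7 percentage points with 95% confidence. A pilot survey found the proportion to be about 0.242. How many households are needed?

144

For a proportion with margin E = 0.07 at 95% confidence, z = 1.960.
n = p̂(1−p̂)(z/E)² = 0.242 × 0.758 × (1.960/0.07)² = 143.81
Round up: n = 144.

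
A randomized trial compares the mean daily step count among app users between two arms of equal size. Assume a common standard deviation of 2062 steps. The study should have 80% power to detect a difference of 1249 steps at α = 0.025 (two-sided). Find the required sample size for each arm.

52 per group

For two equal groups, n per group = 2·((z_{α/2} + z_β)·σ/δ)².
z_{α/2} = 2.241; z_β = 0.842 (power 80%).
n = 2 × (3.083 × 2062 / 1249)² = 2 × 25.91 = 51.82
Round up: n = 52 per group.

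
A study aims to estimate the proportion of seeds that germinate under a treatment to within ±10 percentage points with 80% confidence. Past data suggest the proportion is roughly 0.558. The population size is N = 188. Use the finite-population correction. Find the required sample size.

34

For a proportion with margin E = 0.1 at 80% confidence, z = 1.282.
n = p̂(1−p̂)(z/E)² = 0.558 × 0.442 × (1.282/0.1)² = 40.54 — call this n₀.
Finite-population correction with N = 188: n = n₀ / (1 + (n₀−1)/N) = 40.54 / 1.21 = 33.50
Round up: n = 34.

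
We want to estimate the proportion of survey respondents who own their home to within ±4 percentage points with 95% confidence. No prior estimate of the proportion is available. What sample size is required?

601

For a proportion with margin E = 0.04 at 95% confidence, z = 1.960.
With no prior estimate, use p = 0.5, which maximizes p(1−p) at 0.25.
n = 0.25 × (z/E)² = 0.25 × (1.960/0.04)² = 600.25
Round up: n = 601.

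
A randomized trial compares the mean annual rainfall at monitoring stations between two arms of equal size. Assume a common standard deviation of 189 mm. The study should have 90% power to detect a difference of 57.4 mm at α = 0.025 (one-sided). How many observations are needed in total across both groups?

For two equal groups, n per group = 2·((z_α + z_β)·σ/δ)².
z_α = 1.960; z_β = 1.282 (power 90%).
n = 2 × (3.242 × 189 / 57.4)² = 2 × 113.95 = 227.90
Round up: n = 228 per group.
Total across both groups: 2 × 228 = 456.

456 total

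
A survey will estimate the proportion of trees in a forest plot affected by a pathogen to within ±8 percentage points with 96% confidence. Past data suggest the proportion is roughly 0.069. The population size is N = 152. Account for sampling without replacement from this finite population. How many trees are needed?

34

For a proportion with margin E = 0.08 at 96% confidence, z = 2.054.
n = p̂(1−p̂)(z/E)² = 0.069 × 0.931 × (2.054/0.08)² = 42.35 — call this n₀.
Finite-population correction with N = 152: n = n₀ / (1 + (n₀−1)/N) = 42.35 / 1.272 = 33.29
Round up: n = 34.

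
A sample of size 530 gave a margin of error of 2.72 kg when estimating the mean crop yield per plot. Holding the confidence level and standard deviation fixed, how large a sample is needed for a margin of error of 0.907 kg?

Margin of error scales as 1/√n, so n₂ = n₁·(E₁/E₂)².
n₂ = 530 × (2.72/0.907)² = 530 × 8.993 = 4766.29
Round up: n₂ = 4767.

4767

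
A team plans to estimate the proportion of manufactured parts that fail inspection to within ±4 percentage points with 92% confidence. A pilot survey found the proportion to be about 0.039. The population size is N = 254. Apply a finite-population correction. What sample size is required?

57

For a proportion with margin E = 0.04 at 92% confidence, z = 1.751.
n = p̂(1−p̂)(z/E)² = 0.039 × 0.961 × (1.751/0.04)² = 71.82 — call this n₀.
Finite-population correction with N = 254: n = n₀ / (1 + (n₀−1)/N) = 71.82 / 1.279 = 56.15
Round up: n = 57.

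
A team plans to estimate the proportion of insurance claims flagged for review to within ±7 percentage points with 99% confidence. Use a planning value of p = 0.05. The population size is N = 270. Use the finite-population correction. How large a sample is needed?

For a proportion with margin E = 0.07 at 99% confidence, z = 2.576.
n = p̂(1−p̂)(z/E)² = 0.05 × 0.95 × (2.576/0.07)² = 64.33 — call this n₀.
Finite-population correction with N = 270: n = n₀ / (1 + (n₀−1)/N) = 64.33 / 1.235 = 52.09
Round up: n = 53.

n = 53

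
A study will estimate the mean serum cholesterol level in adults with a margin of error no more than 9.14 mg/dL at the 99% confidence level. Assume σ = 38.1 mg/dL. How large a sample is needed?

For a mean, the margin of error is E = z·σ/√n, so n = (zσ/E)².
At 99% confidence, z = 2.576.
n = (2.576 × 38.1 / 9.14)² = 115.31
Round up: n = 116.

116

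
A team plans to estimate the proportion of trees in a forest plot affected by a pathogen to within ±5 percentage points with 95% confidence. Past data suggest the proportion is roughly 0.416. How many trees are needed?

374

For a proportion with margin E = 0.05 at 95% confidence, z = 1.960.
n = p̂(1−p̂)(z/E)² = 0.416 × 0.584 × (1.960/0.05)² = 373.32
Round up: n = 374.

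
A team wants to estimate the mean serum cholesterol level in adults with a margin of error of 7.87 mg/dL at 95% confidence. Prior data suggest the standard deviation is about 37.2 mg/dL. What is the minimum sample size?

For a mean, the margin of error is E = z·σ/√n, so n = (zσ/E)².
At 95% confidence, z = 1.960.
n = (1.960 × 37.2 / 7.87)² = 85.83
Round up: n = 86.

86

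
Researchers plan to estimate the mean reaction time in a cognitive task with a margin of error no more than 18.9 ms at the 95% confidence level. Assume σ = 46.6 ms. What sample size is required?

n = 24

For a mean, the margin of error is E = z·σ/√n, so n = (zσ/E)².
At 95% confidence, z = 1.960.
n = (1.960 × 46.6 / 18.9)² = 23.35
Round up: n = 24.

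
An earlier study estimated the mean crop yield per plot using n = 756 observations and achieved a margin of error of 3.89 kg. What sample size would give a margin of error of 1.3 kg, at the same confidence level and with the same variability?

Margin of error scales as 1/√n, so n₂ = n₁·(E₁/E₂)².
n₂ = 756 × (3.89/1.3)² = 756 × 8.954 = 6769.22
Round up: n₂ = 6770.

6770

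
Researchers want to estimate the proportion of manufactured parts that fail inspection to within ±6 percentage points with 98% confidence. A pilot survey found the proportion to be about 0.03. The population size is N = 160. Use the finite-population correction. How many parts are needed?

n = 35

For a proportion with margin E = 0.06 at 98% confidence, z = 2.326.
n = p̂(1−p̂)(z/E)² = 0.03 × 0.97 × (2.326/0.06)² = 43.73 — call this n₀.
Finite-population correction with N = 160: n = n₀ / (1 + (n₀−1)/N) = 43.73 / 1.267 = 34.51
Round up: n = 35.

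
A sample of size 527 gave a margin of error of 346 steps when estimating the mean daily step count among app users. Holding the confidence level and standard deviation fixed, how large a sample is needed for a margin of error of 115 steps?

Margin of error scales as 1/√n, so n₂ = n₁·(E₁/E₂)².
n₂ = 527 × (346/115)² = 527 × 9.052 = 4770.40
Round up: n₂ = 4771.

4771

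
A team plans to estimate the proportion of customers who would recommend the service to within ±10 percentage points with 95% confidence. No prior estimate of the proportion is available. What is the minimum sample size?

For a proportion with margin E = 0.1 at 95% confidence, z = 1.960.
With no prior estimate, use p = 0.5, which maximizes p(1−p) at 0.25.
n = 0.25 × (z/E)² = 0.25 × (1.960/0.1)² = 96.04
Round up: n = 97.

n = 97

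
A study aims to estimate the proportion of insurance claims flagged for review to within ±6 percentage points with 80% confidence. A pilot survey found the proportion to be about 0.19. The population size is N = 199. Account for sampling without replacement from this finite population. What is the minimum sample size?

For a proportion with margin E = 0.06 at 80% confidence, z = 1.282.
n = p̂(1−p̂)(z/E)² = 0.19 × 0.81 × (1.282/0.06)² = 70.26 — call this n₀.
Finite-population correction with N = 199: n = n₀ / (1 + (n₀−1)/N) = 70.26 / 1.348 = 52.12
Round up: n = 53.

53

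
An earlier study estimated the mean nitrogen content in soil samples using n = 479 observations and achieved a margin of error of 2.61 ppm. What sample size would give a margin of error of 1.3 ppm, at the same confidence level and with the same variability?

Margin of error scales as 1/√n, so n₂ = n₁·(E₁/E₂)².
n₂ = 479 × (2.61/1.3)² = 479 × 4.031 = 1930.85
Round up: n₂ = 1931.

1931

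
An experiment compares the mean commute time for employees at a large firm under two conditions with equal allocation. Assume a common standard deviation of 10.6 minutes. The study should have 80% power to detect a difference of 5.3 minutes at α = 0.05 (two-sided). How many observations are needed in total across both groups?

126 total

For two equal groups, n per group = 2·((z_{α/2} + z_β)·σ/δ)².
z_{α/2} = 1.960; z_β = 0.842 (power 80%).
n = 2 × (2.802 × 10.6 / 5.3)² = 2 × 31.40 = 62.80
Round up: n = 63 per group.
Total across both groups: 2 × 63 = 126.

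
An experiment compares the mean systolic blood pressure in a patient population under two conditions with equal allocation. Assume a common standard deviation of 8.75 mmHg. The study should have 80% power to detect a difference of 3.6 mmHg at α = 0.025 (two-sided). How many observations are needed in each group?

113 per group

For two equal groups, n per group = 2·((z_{α/2} + z_β)·σ/δ)².
z_{α/2} = 2.241; z_β = 0.842 (power 80%).
n = 2 × (3.083 × 8.75 / 3.6)² = 2 × 56.15 = 112.30
Round up: n = 113 per group.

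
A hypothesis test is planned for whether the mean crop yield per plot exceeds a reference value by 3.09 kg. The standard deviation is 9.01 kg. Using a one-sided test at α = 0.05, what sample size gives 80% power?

53

For a one-sample z-test, n = ((z_α + z_β)·σ/δ)².
z_α = 1.645 (one-sided α = 0.05); z_β = 0.842 (power 80% → β = 0.2).
n = (2.487 × 9.01 / 3.09)² = 52.59
Round up: n = 53.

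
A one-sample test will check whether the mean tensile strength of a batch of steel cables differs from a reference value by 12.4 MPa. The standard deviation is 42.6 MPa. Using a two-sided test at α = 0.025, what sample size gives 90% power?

147

For a one-sample z-test, n = ((z_{α/2} + z_β)·σ/δ)².
z_{α/2} = 2.241 (two-sided α = 0.025); z_β = 1.282 (power 90% → β = 0.1).
n = (3.523 × 42.6 / 12.4)² = 146.49
Round up: n = 147.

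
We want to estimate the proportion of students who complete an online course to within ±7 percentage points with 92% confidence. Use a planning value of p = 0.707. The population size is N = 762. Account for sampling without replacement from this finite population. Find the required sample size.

For a proportion with margin E = 0.07 at 92% confidence, z = 1.751.
n = p̂(1−p̂)(z/E)² = 0.707 × 0.293 × (1.751/0.07)² = 129.62 — call this n₀.
Finite-population correction with N = 762: n = n₀ / (1 + (n₀−1)/N) = 129.62 / 1.169 = 110.88
Round up: n = 111.

111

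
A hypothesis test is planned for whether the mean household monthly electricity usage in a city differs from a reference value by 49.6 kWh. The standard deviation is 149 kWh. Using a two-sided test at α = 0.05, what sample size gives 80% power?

n = 71

For a one-sample z-test, n = ((z_{α/2} + z_β)·σ/δ)².
z_{α/2} = 1.960 (two-sided α = 0.05); z_β = 0.842 (power 80% → β = 0.2).
n = (2.802 × 149 / 49.6)² = 70.85
Round up: n = 71.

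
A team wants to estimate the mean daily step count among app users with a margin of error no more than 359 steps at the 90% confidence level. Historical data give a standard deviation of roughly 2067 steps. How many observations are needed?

For a mean, the margin of error is E = z·σ/√n, so n = (zσ/E)².
At 90% confidence, z = 1.645.
n = (1.645 × 2067 / 359)² = 89.71
Round up: n = 90.

90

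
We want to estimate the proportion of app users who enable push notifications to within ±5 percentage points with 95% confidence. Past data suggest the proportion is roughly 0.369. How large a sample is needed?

For a proportion with margin E = 0.05 at 95% confidence, z = 1.960.
n = p̂(1−p̂)(z/E)² = 0.369 × 0.631 × (1.960/0.05)² = 357.79
Round up: n = 358.

n = 358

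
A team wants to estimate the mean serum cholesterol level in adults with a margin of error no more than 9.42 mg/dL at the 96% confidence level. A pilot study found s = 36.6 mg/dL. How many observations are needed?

64

For a mean, the margin of error is E = z·σ/√n, so n = (zσ/E)².
At 96% confidence, z = 2.054.
n = (2.054 × 36.6 / 9.42)² = 63.69
Round up: n = 64.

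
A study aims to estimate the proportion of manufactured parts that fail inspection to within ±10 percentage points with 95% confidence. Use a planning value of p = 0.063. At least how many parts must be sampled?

For a proportion with margin E = 0.1 at 95% confidence, z = 1.960.
n = p̂(1−p̂)(z/E)² = 0.063 × 0.937 × (1.960/0.1)² = 22.68
Round up: n = 23.

23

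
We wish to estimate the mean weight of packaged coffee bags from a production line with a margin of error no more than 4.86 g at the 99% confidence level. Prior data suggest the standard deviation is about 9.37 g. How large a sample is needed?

25

For a mean, the margin of error is E = z·σ/√n, so n = (zσ/E)².
At 99% confidence, z = 2.576.
n = (2.576 × 9.37 / 4.86)² = 24.67
Round up: n = 25.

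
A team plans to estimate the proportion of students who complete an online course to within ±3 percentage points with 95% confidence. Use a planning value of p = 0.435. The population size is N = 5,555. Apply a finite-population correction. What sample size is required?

For a proportion with margin E = 0.03 at 95% confidence, z = 1.960.
n = p̂(1−p̂)(z/E)² = 0.435 × 0.565 × (1.960/0.03)² = 1049.08 — call this n₀.
Finite-population correction with N = 5,555: n = n₀ / (1 + (n₀−1)/N) = 1049.08 / 1.189 = 882.32
Round up: n = 883.

n = 883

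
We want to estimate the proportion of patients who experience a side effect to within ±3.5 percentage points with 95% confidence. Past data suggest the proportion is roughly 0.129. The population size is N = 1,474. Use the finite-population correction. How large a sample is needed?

285

For a proportion with margin E = 0.035 at 95% confidence, z = 1.960.
n = p̂(1−p̂)(z/E)² = 0.129 × 0.871 × (1.960/0.035)² = 352.36 — call this n₀.
Finite-population correction with N = 1,474: n = n₀ / (1 + (n₀−1)/N) = 352.36 / 1.238 = 284.62
Round up: n = 285.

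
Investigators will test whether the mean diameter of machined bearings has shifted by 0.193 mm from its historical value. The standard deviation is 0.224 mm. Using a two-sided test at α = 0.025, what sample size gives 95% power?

For a one-sample z-test, n = ((z_{α/2} + z_β)·σ/δ)².
z_{α/2} = 2.241 (two-sided α = 0.025); z_β = 1.645 (power 95% → β = 0.05).
n = (3.886 × 0.224 / 0.193)² = 20.34
Round up: n = 21.

n = 21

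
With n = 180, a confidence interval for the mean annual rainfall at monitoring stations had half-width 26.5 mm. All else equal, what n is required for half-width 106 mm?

Margin of error scales as 1/√n, so n₂ = n₁·(E₁/E₂)².
n₂ = 180 × (26.5/106)² = 180 × 0.0625 = 11.25
Round up: n₂ = 12.

12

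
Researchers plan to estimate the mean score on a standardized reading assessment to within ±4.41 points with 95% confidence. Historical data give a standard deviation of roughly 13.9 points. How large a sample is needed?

For a mean, the margin of error is E = z·σ/√n, so n = (zσ/E)².
At 95% confidence, z = 1.960.
n = (1.960 × 13.9 / 4.41)² = 38.16
Round up: n = 39.

39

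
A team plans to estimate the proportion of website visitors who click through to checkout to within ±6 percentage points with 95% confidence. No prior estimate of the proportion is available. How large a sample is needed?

For a proportion with margin E = 0.06 at 95% confidence, z = 1.960.
With no prior estimate, use p = 0.5, which maximizes p(1−p) at 0.25.
n = 0.25 × (z/E)² = 0.25 × (1.960/0.06)² = 266.78
Round up: n = 267.

267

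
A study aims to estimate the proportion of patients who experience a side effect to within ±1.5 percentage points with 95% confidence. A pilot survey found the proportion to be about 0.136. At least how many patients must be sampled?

2007

For a proportion with margin E = 0.015 at 95% confidence, z = 1.960.
n = p̂(1−p̂)(z/E)² = 0.136 × 0.864 × (1.960/0.015)² = 2006.24
Round up: n = 2007.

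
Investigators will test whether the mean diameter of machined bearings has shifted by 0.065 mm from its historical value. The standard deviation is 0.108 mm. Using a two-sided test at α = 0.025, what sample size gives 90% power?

35

For a one-sample z-test, n = ((z_{α/2} + z_β)·σ/δ)².
z_{α/2} = 2.241 (two-sided α = 0.025); z_β = 1.282 (power 90% → β = 0.1).
n = (3.523 × 0.108 / 0.065)² = 34.26
Round up: n = 35.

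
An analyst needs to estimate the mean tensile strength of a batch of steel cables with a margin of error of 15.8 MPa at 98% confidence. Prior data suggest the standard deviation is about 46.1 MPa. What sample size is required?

For a mean, the margin of error is E = z·σ/√n, so n = (zσ/E)².
At 98% confidence, z = 2.326.
n = (2.326 × 46.1 / 15.8)² = 46.06
Round up: n = 47.

n = 47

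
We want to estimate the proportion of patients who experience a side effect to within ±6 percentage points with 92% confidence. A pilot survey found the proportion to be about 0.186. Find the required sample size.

For a proportion with margin E = 0.06 at 92% confidence, z = 1.751.
n = p̂(1−p̂)(z/E)² = 0.186 × 0.814 × (1.751/0.06)² = 128.95
Round up: n = 129.

n = 129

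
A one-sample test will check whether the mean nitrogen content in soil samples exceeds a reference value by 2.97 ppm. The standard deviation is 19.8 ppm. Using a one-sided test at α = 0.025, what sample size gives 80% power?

349

For a one-sample z-test, n = ((z_α + z_β)·σ/δ)².
z_α = 1.960 (one-sided α = 0.025); z_β = 0.842 (power 80% → β = 0.2).
n = (2.802 × 19.8 / 2.97)² = 348.94
Round up: n = 349.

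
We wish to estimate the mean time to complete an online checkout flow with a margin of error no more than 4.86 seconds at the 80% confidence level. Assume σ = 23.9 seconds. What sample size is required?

For a mean, the margin of error is E = z·σ/√n, so n = (zσ/E)².
At 80% confidence, z = 1.282.
n = (1.282 × 23.9 / 4.86)² = 39.75
Round up: n = 40.

n = 40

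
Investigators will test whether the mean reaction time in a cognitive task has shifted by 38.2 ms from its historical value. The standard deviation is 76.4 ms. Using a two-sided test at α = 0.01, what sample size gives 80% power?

For a one-sample z-test, n = ((z_{α/2} + z_β)·σ/δ)².
z_{α/2} = 2.576 (two-sided α = 0.01); z_β = 0.842 (power 80% → β = 0.2).
n = (3.418 × 76.4 / 38.2)² = 46.73
Round up: n = 47.

47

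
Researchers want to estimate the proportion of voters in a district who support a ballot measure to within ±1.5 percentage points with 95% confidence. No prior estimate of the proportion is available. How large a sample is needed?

For a proportion with margin E = 0.015 at 95% confidence, z = 1.960.
With no prior estimate, use p = 0.5, which maximizes p(1−p) at 0.25.
n = 0.25 × (z/E)² = 0.25 × (1.960/0.015)² = 4268.44
Round up: n = 4269.

n = 4269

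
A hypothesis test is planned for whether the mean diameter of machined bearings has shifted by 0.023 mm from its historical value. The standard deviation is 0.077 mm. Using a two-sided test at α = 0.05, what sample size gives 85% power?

For a one-sample z-test, n = ((z_{α/2} + z_β)·σ/δ)².
z_{α/2} = 1.960 (two-sided α = 0.05); z_β = 1.036 (power 85% → β = 0.15).
n = (2.996 × 0.077 / 0.023)² = 100.60
Round up: n = 101.

n = 101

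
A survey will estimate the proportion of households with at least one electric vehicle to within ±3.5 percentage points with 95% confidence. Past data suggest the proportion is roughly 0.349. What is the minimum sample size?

713

For a proportion with margin E = 0.035 at 95% confidence, z = 1.960.
n = p̂(1−p̂)(z/E)² = 0.349 × 0.651 × (1.960/0.035)² = 712.50
Round up: n = 713.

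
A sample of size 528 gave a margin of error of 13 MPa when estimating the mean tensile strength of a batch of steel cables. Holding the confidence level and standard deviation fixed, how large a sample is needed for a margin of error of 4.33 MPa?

Margin of error scales as 1/√n, so n₂ = n₁·(E₁/E₂)².
n₂ = 528 × (13/4.33)² = 528 × 9.014 = 4759.39
Round up: n₂ = 4760.

n = 4760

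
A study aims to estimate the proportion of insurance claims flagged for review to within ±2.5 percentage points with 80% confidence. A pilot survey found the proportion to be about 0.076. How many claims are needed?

185

For a proportion with margin E = 0.025 at 80% confidence, z = 1.282.
n = p̂(1−p̂)(z/E)² = 0.076 × 0.924 × (1.282/0.025)² = 184.66
Round up: n = 185.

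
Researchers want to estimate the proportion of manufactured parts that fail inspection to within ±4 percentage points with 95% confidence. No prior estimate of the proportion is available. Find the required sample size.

For a proportion with margin E = 0.04 at 95% confidence, z = 1.960.
With no prior estimate, use p = 0.5, which maximizes p(1−p) at 0.25.
n = 0.25 × (z/E)² = 0.25 × (1.960/0.04)² = 600.25
Round up: n = 601.

601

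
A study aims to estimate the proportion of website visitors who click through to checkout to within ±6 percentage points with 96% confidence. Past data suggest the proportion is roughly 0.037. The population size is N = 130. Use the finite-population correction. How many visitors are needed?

For a proportion with margin E = 0.06 at 96% confidence, z = 2.054.
n = p̂(1−p̂)(z/E)² = 0.037 × 0.963 × (2.054/0.06)² = 41.76 — call this n₀.
Finite-population correction with N = 130: n = n₀ / (1 + (n₀−1)/N) = 41.76 / 1.314 = 31.78
Round up: n = 32.

n = 32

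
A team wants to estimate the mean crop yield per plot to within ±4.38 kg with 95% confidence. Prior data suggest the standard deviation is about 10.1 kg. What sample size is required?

For a mean, the margin of error is E = z·σ/√n, so n = (zσ/E)².
At 95% confidence, z = 1.960.
n = (1.960 × 10.1 / 4.38)² = 20.43
Round up: n = 21.

21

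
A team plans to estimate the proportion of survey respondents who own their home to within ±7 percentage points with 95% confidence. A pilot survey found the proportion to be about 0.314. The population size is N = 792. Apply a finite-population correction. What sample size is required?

For a proportion with margin E = 0.07 at 95% confidence, z = 1.960.
n = p̂(1−p̂)(z/E)² = 0.314 × 0.686 × (1.960/0.07)² = 168.88 — call this n₀.
Finite-population correction with N = 792: n = n₀ / (1 + (n₀−1)/N) = 168.88 / 1.212 = 139.34
Round up: n = 140.

n = 140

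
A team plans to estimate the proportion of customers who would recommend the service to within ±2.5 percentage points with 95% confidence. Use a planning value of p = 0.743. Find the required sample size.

For a proportion with margin E = 0.025 at 95% confidence, z = 1.960.
n = p̂(1−p̂)(z/E)² = 0.743 × 0.257 × (1.960/0.025)² = 1173.69
Round up: n = 1174.

1174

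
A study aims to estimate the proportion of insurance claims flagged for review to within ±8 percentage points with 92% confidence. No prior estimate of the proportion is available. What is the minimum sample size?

For a proportion with margin E = 0.08 at 92% confidence, z = 1.751.
With no prior estimate, use p = 0.5, which maximizes p(1−p) at 0.25.
n = 0.25 × (z/E)² = 0.25 × (1.751/0.08)² = 119.77
Round up: n = 120.

120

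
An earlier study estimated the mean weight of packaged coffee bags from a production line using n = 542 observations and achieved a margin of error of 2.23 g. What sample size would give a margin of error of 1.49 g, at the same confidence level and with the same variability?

n = 1215

Margin of error scales as 1/√n, so n₂ = n₁·(E₁/E₂)².
n₂ = 542 × (2.23/1.49)² = 542 × 2.24 = 1214.08
Round up: n₂ = 1215.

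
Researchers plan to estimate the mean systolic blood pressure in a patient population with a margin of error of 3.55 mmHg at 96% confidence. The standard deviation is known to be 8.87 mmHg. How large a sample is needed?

n = 27

For a mean, the margin of error is E = z·σ/√n, so n = (zσ/E)².
At 96% confidence, z = 2.054.
n = (2.054 × 8.87 / 3.55)² = 26.34
Round up: n = 27.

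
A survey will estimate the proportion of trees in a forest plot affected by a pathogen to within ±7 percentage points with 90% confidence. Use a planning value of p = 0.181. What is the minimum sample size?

For a proportion with margin E = 0.07 at 90% confidence, z = 1.645.
n = p̂(1−p̂)(z/E)² = 0.181 × 0.819 × (1.645/0.07)² = 81.86
Round up: n = 82.

82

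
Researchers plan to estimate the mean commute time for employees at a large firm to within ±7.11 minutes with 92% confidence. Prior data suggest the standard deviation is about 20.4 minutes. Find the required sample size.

26

For a mean, the margin of error is E = z·σ/√n, so n = (zσ/E)².
At 92% confidence, z = 1.751.
n = (1.751 × 20.4 / 7.11)² = 25.24
Round up: n = 26.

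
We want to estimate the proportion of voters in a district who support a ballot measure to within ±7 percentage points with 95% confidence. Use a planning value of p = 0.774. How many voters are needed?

For a proportion with margin E = 0.07 at 95% confidence, z = 1.960.
n = p̂(1−p̂)(z/E)² = 0.774 × 0.226 × (1.960/0.07)² = 137.14
Round up: n = 138.

138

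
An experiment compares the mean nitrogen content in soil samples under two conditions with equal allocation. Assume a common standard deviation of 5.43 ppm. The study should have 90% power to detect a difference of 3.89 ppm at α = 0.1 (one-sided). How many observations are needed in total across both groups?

For two equal groups, n per group = 2·((z_α + z_β)·σ/δ)².
z_α = 1.282; z_β = 1.282 (power 90%).
n = 2 × (2.564 × 5.43 / 3.89)² = 2 × 12.81 = 25.62
Round up: n = 26 per group.
Total across both groups: 2 × 26 = 52.

52 total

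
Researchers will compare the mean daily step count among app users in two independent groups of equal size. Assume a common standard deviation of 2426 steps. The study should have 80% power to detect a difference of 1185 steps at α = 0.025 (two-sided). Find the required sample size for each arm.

For two equal groups, n per group = 2·((z_{α/2} + z_β)·σ/δ)².
z_{α/2} = 2.241; z_β = 0.842 (power 80%).
n = 2 × (3.083 × 2426 / 1185)² = 2 × 39.84 = 79.68
Round up: n = 80 per group.

80 per group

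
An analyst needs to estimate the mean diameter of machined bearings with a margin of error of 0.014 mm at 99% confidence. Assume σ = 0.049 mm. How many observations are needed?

82

For a mean, the margin of error is E = z·σ/√n, so n = (zσ/E)².
At 99% confidence, z = 2.576.
n = (2.576 × 0.049 / 0.014)² = 81.29
Round up: n = 82.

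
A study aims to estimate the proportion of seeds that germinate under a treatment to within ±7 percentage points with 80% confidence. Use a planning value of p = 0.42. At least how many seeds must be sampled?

For a proportion with margin E = 0.07 at 80% confidence, z = 1.282.
n = p̂(1−p̂)(z/E)² = 0.42 × 0.58 × (1.282/0.07)² = 81.71
Round up: n = 82.

82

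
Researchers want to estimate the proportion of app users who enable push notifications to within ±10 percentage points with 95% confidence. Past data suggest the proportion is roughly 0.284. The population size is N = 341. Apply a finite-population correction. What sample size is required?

For a proportion with margin E = 0.1 at 95% confidence, z = 1.960.
n = p̂(1−p̂)(z/E)² = 0.284 × 0.716 × (1.960/0.1)² = 78.12 — call this n₀.
Finite-population correction with N = 341: n = n₀ / (1 + (n₀−1)/N) = 78.12 / 1.226 = 63.72
Round up: n = 64.

64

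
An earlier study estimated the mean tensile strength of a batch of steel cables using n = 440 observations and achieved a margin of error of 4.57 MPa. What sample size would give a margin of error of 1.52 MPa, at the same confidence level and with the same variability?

Margin of error scales as 1/√n, so n₂ = n₁·(E₁/E₂)².
n₂ = 440 × (4.57/1.52)² = 440 × 9.04 = 3977.60
Round up: n₂ = 3978.

n = 3978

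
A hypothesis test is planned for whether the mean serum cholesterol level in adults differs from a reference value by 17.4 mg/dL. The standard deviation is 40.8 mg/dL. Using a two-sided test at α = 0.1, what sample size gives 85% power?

40

For a one-sample z-test, n = ((z_{α/2} + z_β)·σ/δ)².
z_{α/2} = 1.645 (two-sided α = 0.1); z_β = 1.036 (power 85% → β = 0.15).
n = (2.681 × 40.8 / 17.4)² = 39.52
Round up: n = 40.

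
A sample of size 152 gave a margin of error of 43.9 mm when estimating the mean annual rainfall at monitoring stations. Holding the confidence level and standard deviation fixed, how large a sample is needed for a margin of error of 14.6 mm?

1375

Margin of error scales as 1/√n, so n₂ = n₁·(E₁/E₂)².
n₂ = 152 × (43.9/14.6)² = 152 × 9.041 = 1374.23
Round up: n₂ = 1375.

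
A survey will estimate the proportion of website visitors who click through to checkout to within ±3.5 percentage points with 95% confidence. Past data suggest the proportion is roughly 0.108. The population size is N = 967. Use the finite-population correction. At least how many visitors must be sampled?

For a proportion with margin E = 0.035 at 95% confidence, z = 1.960.
n = p̂(1−p̂)(z/E)² = 0.108 × 0.892 × (1.960/0.035)² = 302.11 — call this n₀.
Finite-population correction with N = 967: n = n₀ / (1 + (n₀−1)/N) = 302.11 / 1.311 = 230.44
Round up: n = 231.

231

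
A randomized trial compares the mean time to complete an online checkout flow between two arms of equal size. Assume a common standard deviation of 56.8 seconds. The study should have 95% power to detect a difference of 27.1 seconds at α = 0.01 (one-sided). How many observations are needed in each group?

139 per group

For two equal groups, n per group = 2·((z_α + z_β)·σ/δ)².
z_α = 2.326; z_β = 1.645 (power 95%).
n = 2 × (3.971 × 56.8 / 27.1)² = 2 × 69.27 = 138.54
Round up: n = 139 per group.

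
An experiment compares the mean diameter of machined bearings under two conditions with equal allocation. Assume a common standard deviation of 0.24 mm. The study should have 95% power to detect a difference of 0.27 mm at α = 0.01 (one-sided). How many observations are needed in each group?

For two equal groups, n per group = 2·((z_α + z_β)·σ/δ)².
z_α = 2.326; z_β = 1.645 (power 95%).
n = 2 × (3.971 × 0.24 / 0.27)² = 2 × 12.46 = 24.92
Round up: n = 25 per group.

25 per group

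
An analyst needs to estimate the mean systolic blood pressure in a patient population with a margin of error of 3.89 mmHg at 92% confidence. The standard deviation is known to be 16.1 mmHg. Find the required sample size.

For a mean, the margin of error is E = z·σ/√n, so n = (zσ/E)².
At 92% confidence, z = 1.751.
n = (1.751 × 16.1 / 3.89)² = 52.52
Round up: n = 53.

53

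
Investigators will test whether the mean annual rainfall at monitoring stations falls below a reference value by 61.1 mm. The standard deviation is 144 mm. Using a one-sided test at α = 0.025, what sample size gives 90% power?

For a one-sample z-test, n = ((z_α + z_β)·σ/δ)².
z_α = 1.960 (one-sided α = 0.025); z_β = 1.282 (power 90% → β = 0.1).
n = (3.242 × 144 / 61.1)² = 58.38
Round up: n = 59.

n = 59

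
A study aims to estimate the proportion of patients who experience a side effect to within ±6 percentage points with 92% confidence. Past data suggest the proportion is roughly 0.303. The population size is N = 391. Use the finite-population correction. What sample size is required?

n = 124

For a proportion with margin E = 0.06 at 92% confidence, z = 1.751.
n = p̂(1−p̂)(z/E)² = 0.303 × 0.697 × (1.751/0.06)² = 179.86 — call this n₀.
Finite-population correction with N = 391: n = n₀ / (1 + (n₀−1)/N) = 179.86 / 1.457 = 123.45
Round up: n = 124.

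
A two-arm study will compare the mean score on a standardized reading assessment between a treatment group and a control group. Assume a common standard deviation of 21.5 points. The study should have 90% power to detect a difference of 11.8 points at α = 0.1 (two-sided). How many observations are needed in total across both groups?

For two equal groups, n per group = 2·((z_{α/2} + z_β)·σ/δ)².
z_{α/2} = 1.645; z_β = 1.282 (power 90%).
n = 2 × (2.927 × 21.5 / 11.8)² = 2 × 28.44 = 56.88
Round up: n = 57 per group.
Total across both groups: 2 × 57 = 114.

114 total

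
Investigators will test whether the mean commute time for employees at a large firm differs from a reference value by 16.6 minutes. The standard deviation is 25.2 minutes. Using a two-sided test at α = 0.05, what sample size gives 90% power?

25

For a one-sample z-test, n = ((z_{α/2} + z_β)·σ/δ)².
z_{α/2} = 1.960 (two-sided α = 0.05); z_β = 1.282 (power 90% → β = 0.1).
n = (3.242 × 25.2 / 16.6)² = 24.22
Round up: n = 25.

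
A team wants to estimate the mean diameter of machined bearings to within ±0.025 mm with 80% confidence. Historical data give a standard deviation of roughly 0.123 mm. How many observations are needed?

For a mean, the margin of error is E = z·σ/√n, so n = (zσ/E)².
At 80% confidence, z = 1.282.
n = (1.282 × 0.123 / 0.025)² = 39.78
Round up: n = 40.

40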